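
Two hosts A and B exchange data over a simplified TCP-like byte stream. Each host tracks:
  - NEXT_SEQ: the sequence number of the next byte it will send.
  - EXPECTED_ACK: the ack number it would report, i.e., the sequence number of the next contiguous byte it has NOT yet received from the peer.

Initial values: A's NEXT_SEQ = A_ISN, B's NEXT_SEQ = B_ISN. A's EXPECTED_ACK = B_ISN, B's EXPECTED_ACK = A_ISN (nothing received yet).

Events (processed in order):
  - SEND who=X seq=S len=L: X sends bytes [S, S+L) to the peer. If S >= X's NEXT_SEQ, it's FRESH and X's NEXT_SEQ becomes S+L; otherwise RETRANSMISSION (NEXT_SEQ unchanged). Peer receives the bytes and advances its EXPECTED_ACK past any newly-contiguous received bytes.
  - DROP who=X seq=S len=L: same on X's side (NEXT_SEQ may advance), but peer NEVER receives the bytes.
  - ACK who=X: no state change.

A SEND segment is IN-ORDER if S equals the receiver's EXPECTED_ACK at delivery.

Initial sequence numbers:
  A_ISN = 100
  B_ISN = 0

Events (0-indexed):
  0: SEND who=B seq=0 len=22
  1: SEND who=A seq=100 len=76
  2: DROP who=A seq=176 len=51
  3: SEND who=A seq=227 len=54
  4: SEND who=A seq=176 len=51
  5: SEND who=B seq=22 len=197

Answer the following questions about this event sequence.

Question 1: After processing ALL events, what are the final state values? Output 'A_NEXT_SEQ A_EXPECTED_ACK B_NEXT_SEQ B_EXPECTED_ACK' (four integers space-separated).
After event 0: A_seq=100 A_ack=22 B_seq=22 B_ack=100
After event 1: A_seq=176 A_ack=22 B_seq=22 B_ack=176
After event 2: A_seq=227 A_ack=22 B_seq=22 B_ack=176
After event 3: A_seq=281 A_ack=22 B_seq=22 B_ack=176
After event 4: A_seq=281 A_ack=22 B_seq=22 B_ack=281
After event 5: A_seq=281 A_ack=219 B_seq=219 B_ack=281

Answer: 281 219 219 281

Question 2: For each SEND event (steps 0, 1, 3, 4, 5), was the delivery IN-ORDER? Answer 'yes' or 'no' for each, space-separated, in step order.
Answer: yes yes no yes yes

Derivation:
Step 0: SEND seq=0 -> in-order
Step 1: SEND seq=100 -> in-order
Step 3: SEND seq=227 -> out-of-order
Step 4: SEND seq=176 -> in-order
Step 5: SEND seq=22 -> in-order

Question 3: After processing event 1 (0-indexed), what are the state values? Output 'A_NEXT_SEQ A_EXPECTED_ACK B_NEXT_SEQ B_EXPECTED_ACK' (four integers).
After event 0: A_seq=100 A_ack=22 B_seq=22 B_ack=100
After event 1: A_seq=176 A_ack=22 B_seq=22 B_ack=176

176 22 22 176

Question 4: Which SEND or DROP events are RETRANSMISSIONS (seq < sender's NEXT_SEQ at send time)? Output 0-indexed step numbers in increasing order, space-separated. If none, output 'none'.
Step 0: SEND seq=0 -> fresh
Step 1: SEND seq=100 -> fresh
Step 2: DROP seq=176 -> fresh
Step 3: SEND seq=227 -> fresh
Step 4: SEND seq=176 -> retransmit
Step 5: SEND seq=22 -> fresh

Answer: 4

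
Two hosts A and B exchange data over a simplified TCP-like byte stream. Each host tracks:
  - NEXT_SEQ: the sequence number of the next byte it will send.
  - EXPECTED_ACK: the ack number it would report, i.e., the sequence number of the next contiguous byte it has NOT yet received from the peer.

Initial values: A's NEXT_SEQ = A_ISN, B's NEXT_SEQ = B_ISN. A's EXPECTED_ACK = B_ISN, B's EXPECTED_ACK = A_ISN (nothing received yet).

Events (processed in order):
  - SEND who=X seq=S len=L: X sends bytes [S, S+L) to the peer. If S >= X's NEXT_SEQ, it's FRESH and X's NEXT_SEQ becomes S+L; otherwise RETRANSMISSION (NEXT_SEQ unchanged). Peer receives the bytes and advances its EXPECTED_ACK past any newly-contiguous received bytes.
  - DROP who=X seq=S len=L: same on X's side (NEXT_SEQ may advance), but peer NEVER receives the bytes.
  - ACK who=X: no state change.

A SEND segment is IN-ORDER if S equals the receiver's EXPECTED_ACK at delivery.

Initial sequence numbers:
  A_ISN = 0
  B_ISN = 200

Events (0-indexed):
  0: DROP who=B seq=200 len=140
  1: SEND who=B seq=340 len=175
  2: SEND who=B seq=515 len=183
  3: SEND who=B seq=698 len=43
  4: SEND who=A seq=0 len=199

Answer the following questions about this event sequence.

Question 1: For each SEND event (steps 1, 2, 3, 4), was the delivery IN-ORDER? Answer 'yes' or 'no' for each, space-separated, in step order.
Answer: no no no yes

Derivation:
Step 1: SEND seq=340 -> out-of-order
Step 2: SEND seq=515 -> out-of-order
Step 3: SEND seq=698 -> out-of-order
Step 4: SEND seq=0 -> in-order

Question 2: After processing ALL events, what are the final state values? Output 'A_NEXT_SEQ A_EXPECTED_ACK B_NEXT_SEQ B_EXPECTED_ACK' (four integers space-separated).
Answer: 199 200 741 199

Derivation:
After event 0: A_seq=0 A_ack=200 B_seq=340 B_ack=0
After event 1: A_seq=0 A_ack=200 B_seq=515 B_ack=0
After event 2: A_seq=0 A_ack=200 B_seq=698 B_ack=0
After event 3: A_seq=0 A_ack=200 B_seq=741 B_ack=0
After event 4: A_seq=199 A_ack=200 B_seq=741 B_ack=199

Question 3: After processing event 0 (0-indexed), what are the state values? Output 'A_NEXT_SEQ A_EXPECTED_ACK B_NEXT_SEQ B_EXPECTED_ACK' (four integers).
After event 0: A_seq=0 A_ack=200 B_seq=340 B_ack=0

0 200 340 0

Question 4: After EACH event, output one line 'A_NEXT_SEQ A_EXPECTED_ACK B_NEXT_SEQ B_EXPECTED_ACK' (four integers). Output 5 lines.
0 200 340 0
0 200 515 0
0 200 698 0
0 200 741 0
199 200 741 199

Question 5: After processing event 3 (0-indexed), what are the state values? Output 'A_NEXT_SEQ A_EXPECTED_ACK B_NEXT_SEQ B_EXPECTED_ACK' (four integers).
After event 0: A_seq=0 A_ack=200 B_seq=340 B_ack=0
After event 1: A_seq=0 A_ack=200 B_seq=515 B_ack=0
After event 2: A_seq=0 A_ack=200 B_seq=698 B_ack=0
After event 3: A_seq=0 A_ack=200 B_seq=741 B_ack=0

0 200 741 0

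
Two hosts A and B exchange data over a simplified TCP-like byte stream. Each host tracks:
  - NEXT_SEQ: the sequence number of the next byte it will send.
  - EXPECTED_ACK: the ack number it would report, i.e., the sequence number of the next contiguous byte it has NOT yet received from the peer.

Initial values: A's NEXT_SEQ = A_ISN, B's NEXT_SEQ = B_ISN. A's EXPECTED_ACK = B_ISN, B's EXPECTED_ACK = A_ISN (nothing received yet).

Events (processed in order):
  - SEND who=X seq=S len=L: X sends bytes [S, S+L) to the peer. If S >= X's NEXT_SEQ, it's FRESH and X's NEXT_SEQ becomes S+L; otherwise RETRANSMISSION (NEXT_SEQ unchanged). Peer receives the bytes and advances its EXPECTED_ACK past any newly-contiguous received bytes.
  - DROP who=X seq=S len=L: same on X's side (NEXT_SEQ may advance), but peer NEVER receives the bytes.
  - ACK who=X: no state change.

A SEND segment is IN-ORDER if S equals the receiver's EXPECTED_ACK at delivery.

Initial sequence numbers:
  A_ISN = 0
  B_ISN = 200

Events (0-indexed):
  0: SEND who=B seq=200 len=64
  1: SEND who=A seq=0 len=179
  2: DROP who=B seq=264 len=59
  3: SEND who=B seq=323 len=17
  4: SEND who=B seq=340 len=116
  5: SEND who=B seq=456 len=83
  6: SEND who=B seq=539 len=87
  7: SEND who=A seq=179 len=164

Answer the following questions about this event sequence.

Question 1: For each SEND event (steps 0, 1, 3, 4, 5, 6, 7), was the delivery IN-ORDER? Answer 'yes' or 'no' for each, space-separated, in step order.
Answer: yes yes no no no no yes

Derivation:
Step 0: SEND seq=200 -> in-order
Step 1: SEND seq=0 -> in-order
Step 3: SEND seq=323 -> out-of-order
Step 4: SEND seq=340 -> out-of-order
Step 5: SEND seq=456 -> out-of-order
Step 6: SEND seq=539 -> out-of-order
Step 7: SEND seq=179 -> in-order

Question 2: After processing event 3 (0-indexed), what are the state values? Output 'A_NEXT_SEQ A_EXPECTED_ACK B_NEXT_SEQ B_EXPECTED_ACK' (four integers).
After event 0: A_seq=0 A_ack=264 B_seq=264 B_ack=0
After event 1: A_seq=179 A_ack=264 B_seq=264 B_ack=179
After event 2: A_seq=179 A_ack=264 B_seq=323 B_ack=179
After event 3: A_seq=179 A_ack=264 B_seq=340 B_ack=179

179 264 340 179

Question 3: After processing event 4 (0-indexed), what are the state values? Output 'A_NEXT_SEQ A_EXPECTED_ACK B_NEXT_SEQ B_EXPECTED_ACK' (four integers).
After event 0: A_seq=0 A_ack=264 B_seq=264 B_ack=0
After event 1: A_seq=179 A_ack=264 B_seq=264 B_ack=179
After event 2: A_seq=179 A_ack=264 B_seq=323 B_ack=179
After event 3: A_seq=179 A_ack=264 B_seq=340 B_ack=179
After event 4: A_seq=179 A_ack=264 B_seq=456 B_ack=179

179 264 456 179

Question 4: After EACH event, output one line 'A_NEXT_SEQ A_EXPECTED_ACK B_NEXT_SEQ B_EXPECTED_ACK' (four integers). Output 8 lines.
0 264 264 0
179 264 264 179
179 264 323 179
179 264 340 179
179 264 456 179
179 264 539 179
179 264 626 179
343 264 626 343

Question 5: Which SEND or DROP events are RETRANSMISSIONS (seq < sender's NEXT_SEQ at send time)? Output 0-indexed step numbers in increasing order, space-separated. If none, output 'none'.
Answer: none

Derivation:
Step 0: SEND seq=200 -> fresh
Step 1: SEND seq=0 -> fresh
Step 2: DROP seq=264 -> fresh
Step 3: SEND seq=323 -> fresh
Step 4: SEND seq=340 -> fresh
Step 5: SEND seq=456 -> fresh
Step 6: SEND seq=539 -> fresh
Step 7: SEND seq=179 -> fresh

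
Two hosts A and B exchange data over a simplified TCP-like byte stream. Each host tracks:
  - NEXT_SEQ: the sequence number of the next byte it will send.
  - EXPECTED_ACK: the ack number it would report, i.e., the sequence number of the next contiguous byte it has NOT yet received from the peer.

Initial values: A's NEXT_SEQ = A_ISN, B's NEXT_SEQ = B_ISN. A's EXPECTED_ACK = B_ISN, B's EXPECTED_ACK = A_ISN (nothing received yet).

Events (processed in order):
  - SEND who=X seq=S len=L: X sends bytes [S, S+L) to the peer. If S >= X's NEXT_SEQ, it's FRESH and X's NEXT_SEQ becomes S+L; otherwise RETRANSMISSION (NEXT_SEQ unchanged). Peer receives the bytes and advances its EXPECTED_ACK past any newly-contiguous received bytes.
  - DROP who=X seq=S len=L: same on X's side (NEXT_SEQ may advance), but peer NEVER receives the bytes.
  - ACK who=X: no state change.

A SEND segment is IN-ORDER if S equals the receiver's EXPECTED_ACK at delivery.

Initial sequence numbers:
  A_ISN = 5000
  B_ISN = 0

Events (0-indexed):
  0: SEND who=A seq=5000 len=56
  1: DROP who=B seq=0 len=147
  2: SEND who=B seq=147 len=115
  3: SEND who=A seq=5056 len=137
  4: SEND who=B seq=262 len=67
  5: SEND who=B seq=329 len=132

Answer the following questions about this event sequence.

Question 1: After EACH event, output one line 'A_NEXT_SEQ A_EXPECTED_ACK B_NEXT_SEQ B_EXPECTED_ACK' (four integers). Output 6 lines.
5056 0 0 5056
5056 0 147 5056
5056 0 262 5056
5193 0 262 5193
5193 0 329 5193
5193 0 461 5193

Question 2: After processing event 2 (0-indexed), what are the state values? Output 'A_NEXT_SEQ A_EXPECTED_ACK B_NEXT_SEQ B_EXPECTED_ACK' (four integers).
After event 0: A_seq=5056 A_ack=0 B_seq=0 B_ack=5056
After event 1: A_seq=5056 A_ack=0 B_seq=147 B_ack=5056
After event 2: A_seq=5056 A_ack=0 B_seq=262 B_ack=5056

5056 0 262 5056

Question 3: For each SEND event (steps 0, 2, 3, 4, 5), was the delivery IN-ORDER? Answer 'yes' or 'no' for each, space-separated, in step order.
Answer: yes no yes no no

Derivation:
Step 0: SEND seq=5000 -> in-order
Step 2: SEND seq=147 -> out-of-order
Step 3: SEND seq=5056 -> in-order
Step 4: SEND seq=262 -> out-of-order
Step 5: SEND seq=329 -> out-of-order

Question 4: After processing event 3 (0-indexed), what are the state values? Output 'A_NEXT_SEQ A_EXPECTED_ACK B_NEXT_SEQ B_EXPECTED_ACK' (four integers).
After event 0: A_seq=5056 A_ack=0 B_seq=0 B_ack=5056
After event 1: A_seq=5056 A_ack=0 B_seq=147 B_ack=5056
After event 2: A_seq=5056 A_ack=0 B_seq=262 B_ack=5056
After event 3: A_seq=5193 A_ack=0 B_seq=262 B_ack=5193

5193 0 262 5193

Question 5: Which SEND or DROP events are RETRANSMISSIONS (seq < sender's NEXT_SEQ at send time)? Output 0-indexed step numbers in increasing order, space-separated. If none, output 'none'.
Step 0: SEND seq=5000 -> fresh
Step 1: DROP seq=0 -> fresh
Step 2: SEND seq=147 -> fresh
Step 3: SEND seq=5056 -> fresh
Step 4: SEND seq=262 -> fresh
Step 5: SEND seq=329 -> fresh

Answer: none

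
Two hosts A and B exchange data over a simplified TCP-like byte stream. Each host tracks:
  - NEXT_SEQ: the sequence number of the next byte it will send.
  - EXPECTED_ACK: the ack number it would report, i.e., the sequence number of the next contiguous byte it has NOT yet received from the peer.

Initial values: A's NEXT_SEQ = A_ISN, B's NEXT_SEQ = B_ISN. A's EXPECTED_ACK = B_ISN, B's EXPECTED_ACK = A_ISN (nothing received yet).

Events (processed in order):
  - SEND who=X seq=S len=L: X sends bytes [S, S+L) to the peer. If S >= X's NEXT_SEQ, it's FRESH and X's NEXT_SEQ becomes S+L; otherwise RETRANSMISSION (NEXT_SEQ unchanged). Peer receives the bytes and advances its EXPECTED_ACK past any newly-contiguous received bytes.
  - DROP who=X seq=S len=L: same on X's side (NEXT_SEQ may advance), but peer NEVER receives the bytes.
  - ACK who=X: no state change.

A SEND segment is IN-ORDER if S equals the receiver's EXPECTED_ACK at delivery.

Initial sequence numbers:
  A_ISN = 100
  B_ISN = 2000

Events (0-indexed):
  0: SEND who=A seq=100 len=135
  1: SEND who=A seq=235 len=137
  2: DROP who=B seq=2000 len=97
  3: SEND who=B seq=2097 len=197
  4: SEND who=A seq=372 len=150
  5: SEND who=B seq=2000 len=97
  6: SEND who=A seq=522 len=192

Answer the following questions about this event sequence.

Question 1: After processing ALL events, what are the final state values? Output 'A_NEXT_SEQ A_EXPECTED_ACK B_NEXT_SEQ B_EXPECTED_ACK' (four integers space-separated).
After event 0: A_seq=235 A_ack=2000 B_seq=2000 B_ack=235
After event 1: A_seq=372 A_ack=2000 B_seq=2000 B_ack=372
After event 2: A_seq=372 A_ack=2000 B_seq=2097 B_ack=372
After event 3: A_seq=372 A_ack=2000 B_seq=2294 B_ack=372
After event 4: A_seq=522 A_ack=2000 B_seq=2294 B_ack=522
After event 5: A_seq=522 A_ack=2294 B_seq=2294 B_ack=522
After event 6: A_seq=714 A_ack=2294 B_seq=2294 B_ack=714

Answer: 714 2294 2294 714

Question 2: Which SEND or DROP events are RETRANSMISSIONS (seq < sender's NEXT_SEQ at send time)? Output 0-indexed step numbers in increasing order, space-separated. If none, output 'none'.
Answer: 5

Derivation:
Step 0: SEND seq=100 -> fresh
Step 1: SEND seq=235 -> fresh
Step 2: DROP seq=2000 -> fresh
Step 3: SEND seq=2097 -> fresh
Step 4: SEND seq=372 -> fresh
Step 5: SEND seq=2000 -> retransmit
Step 6: SEND seq=522 -> fresh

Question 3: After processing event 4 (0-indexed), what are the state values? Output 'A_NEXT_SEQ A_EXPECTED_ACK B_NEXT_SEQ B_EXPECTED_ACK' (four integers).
After event 0: A_seq=235 A_ack=2000 B_seq=2000 B_ack=235
After event 1: A_seq=372 A_ack=2000 B_seq=2000 B_ack=372
After event 2: A_seq=372 A_ack=2000 B_seq=2097 B_ack=372
After event 3: A_seq=372 A_ack=2000 B_seq=2294 B_ack=372
After event 4: A_seq=522 A_ack=2000 B_seq=2294 B_ack=522

522 2000 2294 522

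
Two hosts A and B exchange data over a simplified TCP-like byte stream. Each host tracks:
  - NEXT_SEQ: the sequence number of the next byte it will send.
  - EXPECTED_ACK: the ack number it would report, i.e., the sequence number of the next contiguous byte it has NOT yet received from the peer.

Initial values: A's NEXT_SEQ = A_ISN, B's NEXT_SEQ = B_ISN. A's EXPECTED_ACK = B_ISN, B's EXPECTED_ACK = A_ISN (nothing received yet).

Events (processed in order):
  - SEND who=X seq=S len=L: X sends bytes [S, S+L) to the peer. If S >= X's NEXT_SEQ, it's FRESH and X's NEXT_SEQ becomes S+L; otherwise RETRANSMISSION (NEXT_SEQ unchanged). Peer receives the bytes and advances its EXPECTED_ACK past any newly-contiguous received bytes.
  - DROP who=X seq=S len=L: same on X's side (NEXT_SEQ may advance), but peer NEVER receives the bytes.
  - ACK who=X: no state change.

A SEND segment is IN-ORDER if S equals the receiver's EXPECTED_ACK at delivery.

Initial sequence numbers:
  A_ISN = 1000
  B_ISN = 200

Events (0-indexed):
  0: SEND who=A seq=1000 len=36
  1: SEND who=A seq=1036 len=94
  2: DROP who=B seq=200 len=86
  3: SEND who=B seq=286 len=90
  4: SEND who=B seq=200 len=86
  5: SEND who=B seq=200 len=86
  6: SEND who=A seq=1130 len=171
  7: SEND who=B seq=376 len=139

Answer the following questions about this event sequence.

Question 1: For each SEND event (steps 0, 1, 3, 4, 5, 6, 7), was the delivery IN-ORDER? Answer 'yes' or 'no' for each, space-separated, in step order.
Answer: yes yes no yes no yes yes

Derivation:
Step 0: SEND seq=1000 -> in-order
Step 1: SEND seq=1036 -> in-order
Step 3: SEND seq=286 -> out-of-order
Step 4: SEND seq=200 -> in-order
Step 5: SEND seq=200 -> out-of-order
Step 6: SEND seq=1130 -> in-order
Step 7: SEND seq=376 -> in-order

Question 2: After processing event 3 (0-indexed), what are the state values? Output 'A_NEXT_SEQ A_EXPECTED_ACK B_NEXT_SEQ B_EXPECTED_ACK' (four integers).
After event 0: A_seq=1036 A_ack=200 B_seq=200 B_ack=1036
After event 1: A_seq=1130 A_ack=200 B_seq=200 B_ack=1130
After event 2: A_seq=1130 A_ack=200 B_seq=286 B_ack=1130
After event 3: A_seq=1130 A_ack=200 B_seq=376 B_ack=1130

1130 200 376 1130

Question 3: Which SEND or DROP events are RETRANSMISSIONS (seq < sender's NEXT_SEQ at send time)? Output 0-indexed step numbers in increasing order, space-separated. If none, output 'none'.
Step 0: SEND seq=1000 -> fresh
Step 1: SEND seq=1036 -> fresh
Step 2: DROP seq=200 -> fresh
Step 3: SEND seq=286 -> fresh
Step 4: SEND seq=200 -> retransmit
Step 5: SEND seq=200 -> retransmit
Step 6: SEND seq=1130 -> fresh
Step 7: SEND seq=376 -> fresh

Answer: 4 5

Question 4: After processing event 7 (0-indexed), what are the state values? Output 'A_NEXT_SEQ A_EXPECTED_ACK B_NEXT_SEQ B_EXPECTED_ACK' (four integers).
After event 0: A_seq=1036 A_ack=200 B_seq=200 B_ack=1036
After event 1: A_seq=1130 A_ack=200 B_seq=200 B_ack=1130
After event 2: A_seq=1130 A_ack=200 B_seq=286 B_ack=1130
After event 3: A_seq=1130 A_ack=200 B_seq=376 B_ack=1130
After event 4: A_seq=1130 A_ack=376 B_seq=376 B_ack=1130
After event 5: A_seq=1130 A_ack=376 B_seq=376 B_ack=1130
After event 6: A_seq=1301 A_ack=376 B_seq=376 B_ack=1301
After event 7: A_seq=1301 A_ack=515 B_seq=515 B_ack=1301

1301 515 515 1301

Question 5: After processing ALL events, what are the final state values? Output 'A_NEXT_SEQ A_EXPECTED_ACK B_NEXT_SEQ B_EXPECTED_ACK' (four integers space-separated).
After event 0: A_seq=1036 A_ack=200 B_seq=200 B_ack=1036
After event 1: A_seq=1130 A_ack=200 B_seq=200 B_ack=1130
After event 2: A_seq=1130 A_ack=200 B_seq=286 B_ack=1130
After event 3: A_seq=1130 A_ack=200 B_seq=376 B_ack=1130
After event 4: A_seq=1130 A_ack=376 B_seq=376 B_ack=1130
After event 5: A_seq=1130 A_ack=376 B_seq=376 B_ack=1130
After event 6: A_seq=1301 A_ack=376 B_seq=376 B_ack=1301
After event 7: A_seq=1301 A_ack=515 B_seq=515 B_ack=1301

Answer: 1301 515 515 1301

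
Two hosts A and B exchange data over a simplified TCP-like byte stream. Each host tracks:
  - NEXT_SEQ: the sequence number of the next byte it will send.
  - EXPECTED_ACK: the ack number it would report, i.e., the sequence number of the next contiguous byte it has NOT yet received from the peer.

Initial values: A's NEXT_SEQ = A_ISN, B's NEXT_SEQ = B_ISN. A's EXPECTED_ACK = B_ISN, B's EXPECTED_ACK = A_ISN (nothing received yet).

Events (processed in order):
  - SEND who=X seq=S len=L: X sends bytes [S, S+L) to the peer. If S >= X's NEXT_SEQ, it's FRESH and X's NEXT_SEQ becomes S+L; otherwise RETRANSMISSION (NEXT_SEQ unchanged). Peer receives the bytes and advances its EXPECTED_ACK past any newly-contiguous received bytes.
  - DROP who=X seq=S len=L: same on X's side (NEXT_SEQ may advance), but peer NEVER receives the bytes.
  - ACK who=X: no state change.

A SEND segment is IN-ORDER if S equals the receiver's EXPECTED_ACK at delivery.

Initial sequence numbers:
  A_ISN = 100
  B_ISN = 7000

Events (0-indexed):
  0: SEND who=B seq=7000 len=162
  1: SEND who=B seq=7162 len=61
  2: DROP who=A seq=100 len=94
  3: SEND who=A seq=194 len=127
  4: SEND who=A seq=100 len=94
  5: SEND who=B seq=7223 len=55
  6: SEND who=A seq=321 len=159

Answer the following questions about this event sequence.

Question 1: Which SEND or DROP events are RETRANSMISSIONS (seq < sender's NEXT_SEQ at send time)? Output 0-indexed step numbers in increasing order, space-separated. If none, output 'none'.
Step 0: SEND seq=7000 -> fresh
Step 1: SEND seq=7162 -> fresh
Step 2: DROP seq=100 -> fresh
Step 3: SEND seq=194 -> fresh
Step 4: SEND seq=100 -> retransmit
Step 5: SEND seq=7223 -> fresh
Step 6: SEND seq=321 -> fresh

Answer: 4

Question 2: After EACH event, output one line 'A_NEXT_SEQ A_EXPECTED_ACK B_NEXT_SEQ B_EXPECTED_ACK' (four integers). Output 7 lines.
100 7162 7162 100
100 7223 7223 100
194 7223 7223 100
321 7223 7223 100
321 7223 7223 321
321 7278 7278 321
480 7278 7278 480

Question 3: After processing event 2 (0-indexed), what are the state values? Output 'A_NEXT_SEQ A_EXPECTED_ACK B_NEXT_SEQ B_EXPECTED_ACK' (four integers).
After event 0: A_seq=100 A_ack=7162 B_seq=7162 B_ack=100
After event 1: A_seq=100 A_ack=7223 B_seq=7223 B_ack=100
After event 2: A_seq=194 A_ack=7223 B_seq=7223 B_ack=100

194 7223 7223 100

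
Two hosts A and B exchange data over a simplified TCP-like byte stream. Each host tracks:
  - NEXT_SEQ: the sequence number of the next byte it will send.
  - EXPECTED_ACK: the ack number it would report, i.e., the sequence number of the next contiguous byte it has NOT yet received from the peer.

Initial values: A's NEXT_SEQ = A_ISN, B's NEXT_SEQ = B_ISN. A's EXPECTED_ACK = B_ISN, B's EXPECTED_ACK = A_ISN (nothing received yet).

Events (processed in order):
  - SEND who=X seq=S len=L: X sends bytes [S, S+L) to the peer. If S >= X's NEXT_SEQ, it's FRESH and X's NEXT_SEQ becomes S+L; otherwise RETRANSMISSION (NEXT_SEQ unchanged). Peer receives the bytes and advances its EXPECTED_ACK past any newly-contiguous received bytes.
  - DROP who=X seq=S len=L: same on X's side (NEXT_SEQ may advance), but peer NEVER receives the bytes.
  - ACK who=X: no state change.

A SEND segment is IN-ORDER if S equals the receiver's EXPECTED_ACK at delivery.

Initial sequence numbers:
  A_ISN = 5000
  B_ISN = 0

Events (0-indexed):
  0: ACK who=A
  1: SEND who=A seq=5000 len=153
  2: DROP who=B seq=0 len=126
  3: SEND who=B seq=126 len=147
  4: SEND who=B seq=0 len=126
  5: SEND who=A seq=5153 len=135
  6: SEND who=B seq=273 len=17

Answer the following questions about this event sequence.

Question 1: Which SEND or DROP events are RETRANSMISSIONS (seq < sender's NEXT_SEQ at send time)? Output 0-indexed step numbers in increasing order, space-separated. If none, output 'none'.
Answer: 4

Derivation:
Step 1: SEND seq=5000 -> fresh
Step 2: DROP seq=0 -> fresh
Step 3: SEND seq=126 -> fresh
Step 4: SEND seq=0 -> retransmit
Step 5: SEND seq=5153 -> fresh
Step 6: SEND seq=273 -> fresh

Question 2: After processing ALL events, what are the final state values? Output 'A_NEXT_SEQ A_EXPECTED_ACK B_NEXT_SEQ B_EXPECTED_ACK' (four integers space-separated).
After event 0: A_seq=5000 A_ack=0 B_seq=0 B_ack=5000
After event 1: A_seq=5153 A_ack=0 B_seq=0 B_ack=5153
After event 2: A_seq=5153 A_ack=0 B_seq=126 B_ack=5153
After event 3: A_seq=5153 A_ack=0 B_seq=273 B_ack=5153
After event 4: A_seq=5153 A_ack=273 B_seq=273 B_ack=5153
After event 5: A_seq=5288 A_ack=273 B_seq=273 B_ack=5288
After event 6: A_seq=5288 A_ack=290 B_seq=290 B_ack=5288

Answer: 5288 290 290 5288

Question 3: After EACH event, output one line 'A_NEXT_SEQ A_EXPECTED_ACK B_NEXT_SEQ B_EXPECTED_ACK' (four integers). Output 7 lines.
5000 0 0 5000
5153 0 0 5153
5153 0 126 5153
5153 0 273 5153
5153 273 273 5153
5288 273 273 5288
5288 290 290 5288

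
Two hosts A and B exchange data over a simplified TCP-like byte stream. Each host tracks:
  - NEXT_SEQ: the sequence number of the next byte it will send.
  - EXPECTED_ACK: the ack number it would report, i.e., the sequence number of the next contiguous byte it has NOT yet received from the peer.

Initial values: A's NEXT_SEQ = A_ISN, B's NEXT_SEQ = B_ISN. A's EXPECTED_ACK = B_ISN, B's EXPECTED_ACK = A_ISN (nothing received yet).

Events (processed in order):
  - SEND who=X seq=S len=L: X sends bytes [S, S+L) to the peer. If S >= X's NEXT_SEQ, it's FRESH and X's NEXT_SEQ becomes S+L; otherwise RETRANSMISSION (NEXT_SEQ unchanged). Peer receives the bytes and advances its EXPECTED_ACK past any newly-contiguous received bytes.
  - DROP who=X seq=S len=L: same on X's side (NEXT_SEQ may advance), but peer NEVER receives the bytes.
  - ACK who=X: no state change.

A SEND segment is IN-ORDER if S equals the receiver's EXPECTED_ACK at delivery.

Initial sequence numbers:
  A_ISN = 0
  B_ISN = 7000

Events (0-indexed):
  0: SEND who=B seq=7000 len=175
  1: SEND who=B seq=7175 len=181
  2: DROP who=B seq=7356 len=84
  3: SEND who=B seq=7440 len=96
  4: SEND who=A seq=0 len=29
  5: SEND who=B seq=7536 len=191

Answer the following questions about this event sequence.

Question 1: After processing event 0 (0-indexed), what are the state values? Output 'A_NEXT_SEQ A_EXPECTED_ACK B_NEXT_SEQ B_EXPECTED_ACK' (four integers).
After event 0: A_seq=0 A_ack=7175 B_seq=7175 B_ack=0

0 7175 7175 0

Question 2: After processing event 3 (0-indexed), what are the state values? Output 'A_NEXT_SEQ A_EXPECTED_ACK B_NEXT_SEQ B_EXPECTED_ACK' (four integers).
After event 0: A_seq=0 A_ack=7175 B_seq=7175 B_ack=0
After event 1: A_seq=0 A_ack=7356 B_seq=7356 B_ack=0
After event 2: A_seq=0 A_ack=7356 B_seq=7440 B_ack=0
After event 3: A_seq=0 A_ack=7356 B_seq=7536 B_ack=0

0 7356 7536 0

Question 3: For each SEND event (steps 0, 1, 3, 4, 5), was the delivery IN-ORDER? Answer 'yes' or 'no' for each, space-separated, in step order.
Answer: yes yes no yes no

Derivation:
Step 0: SEND seq=7000 -> in-order
Step 1: SEND seq=7175 -> in-order
Step 3: SEND seq=7440 -> out-of-order
Step 4: SEND seq=0 -> in-order
Step 5: SEND seq=7536 -> out-of-order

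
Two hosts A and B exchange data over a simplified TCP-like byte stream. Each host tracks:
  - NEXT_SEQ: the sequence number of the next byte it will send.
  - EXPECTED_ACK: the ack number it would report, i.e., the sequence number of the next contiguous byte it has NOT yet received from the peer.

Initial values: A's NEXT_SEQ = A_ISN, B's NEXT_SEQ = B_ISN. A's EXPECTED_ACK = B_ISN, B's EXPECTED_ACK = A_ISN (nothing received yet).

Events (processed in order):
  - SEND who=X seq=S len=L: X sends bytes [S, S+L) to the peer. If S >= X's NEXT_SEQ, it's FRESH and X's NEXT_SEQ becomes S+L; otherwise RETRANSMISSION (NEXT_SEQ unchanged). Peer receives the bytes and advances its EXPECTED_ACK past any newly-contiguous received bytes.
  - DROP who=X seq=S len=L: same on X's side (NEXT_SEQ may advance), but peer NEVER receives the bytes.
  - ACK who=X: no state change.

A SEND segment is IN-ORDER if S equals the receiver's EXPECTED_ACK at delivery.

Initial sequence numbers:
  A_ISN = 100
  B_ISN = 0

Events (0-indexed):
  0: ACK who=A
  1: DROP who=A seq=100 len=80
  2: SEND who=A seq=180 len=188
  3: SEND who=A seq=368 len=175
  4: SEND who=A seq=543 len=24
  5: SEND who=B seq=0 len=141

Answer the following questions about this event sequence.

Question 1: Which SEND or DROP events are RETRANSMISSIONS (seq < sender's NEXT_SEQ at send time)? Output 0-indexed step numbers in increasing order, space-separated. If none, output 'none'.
Answer: none

Derivation:
Step 1: DROP seq=100 -> fresh
Step 2: SEND seq=180 -> fresh
Step 3: SEND seq=368 -> fresh
Step 4: SEND seq=543 -> fresh
Step 5: SEND seq=0 -> fresh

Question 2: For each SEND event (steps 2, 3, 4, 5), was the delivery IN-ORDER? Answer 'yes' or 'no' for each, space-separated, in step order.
Step 2: SEND seq=180 -> out-of-order
Step 3: SEND seq=368 -> out-of-order
Step 4: SEND seq=543 -> out-of-order
Step 5: SEND seq=0 -> in-order

Answer: no no no yes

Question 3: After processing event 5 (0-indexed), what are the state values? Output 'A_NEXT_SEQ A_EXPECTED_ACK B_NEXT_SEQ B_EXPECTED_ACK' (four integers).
After event 0: A_seq=100 A_ack=0 B_seq=0 B_ack=100
After event 1: A_seq=180 A_ack=0 B_seq=0 B_ack=100
After event 2: A_seq=368 A_ack=0 B_seq=0 B_ack=100
After event 3: A_seq=543 A_ack=0 B_seq=0 B_ack=100
After event 4: A_seq=567 A_ack=0 B_seq=0 B_ack=100
After event 5: A_seq=567 A_ack=141 B_seq=141 B_ack=100

567 141 141 100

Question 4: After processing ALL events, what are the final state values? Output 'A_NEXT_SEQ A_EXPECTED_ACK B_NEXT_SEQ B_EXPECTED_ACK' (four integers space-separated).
Answer: 567 141 141 100

Derivation:
After event 0: A_seq=100 A_ack=0 B_seq=0 B_ack=100
After event 1: A_seq=180 A_ack=0 B_seq=0 B_ack=100
After event 2: A_seq=368 A_ack=0 B_seq=0 B_ack=100
After event 3: A_seq=543 A_ack=0 B_seq=0 B_ack=100
After event 4: A_seq=567 A_ack=0 B_seq=0 B_ack=100
After event 5: A_seq=567 A_ack=141 B_seq=141 B_ack=100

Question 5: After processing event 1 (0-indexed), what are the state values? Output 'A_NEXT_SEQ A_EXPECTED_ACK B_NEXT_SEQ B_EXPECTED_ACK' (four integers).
After event 0: A_seq=100 A_ack=0 B_seq=0 B_ack=100
After event 1: A_seq=180 A_ack=0 B_seq=0 B_ack=100

180 0 0 100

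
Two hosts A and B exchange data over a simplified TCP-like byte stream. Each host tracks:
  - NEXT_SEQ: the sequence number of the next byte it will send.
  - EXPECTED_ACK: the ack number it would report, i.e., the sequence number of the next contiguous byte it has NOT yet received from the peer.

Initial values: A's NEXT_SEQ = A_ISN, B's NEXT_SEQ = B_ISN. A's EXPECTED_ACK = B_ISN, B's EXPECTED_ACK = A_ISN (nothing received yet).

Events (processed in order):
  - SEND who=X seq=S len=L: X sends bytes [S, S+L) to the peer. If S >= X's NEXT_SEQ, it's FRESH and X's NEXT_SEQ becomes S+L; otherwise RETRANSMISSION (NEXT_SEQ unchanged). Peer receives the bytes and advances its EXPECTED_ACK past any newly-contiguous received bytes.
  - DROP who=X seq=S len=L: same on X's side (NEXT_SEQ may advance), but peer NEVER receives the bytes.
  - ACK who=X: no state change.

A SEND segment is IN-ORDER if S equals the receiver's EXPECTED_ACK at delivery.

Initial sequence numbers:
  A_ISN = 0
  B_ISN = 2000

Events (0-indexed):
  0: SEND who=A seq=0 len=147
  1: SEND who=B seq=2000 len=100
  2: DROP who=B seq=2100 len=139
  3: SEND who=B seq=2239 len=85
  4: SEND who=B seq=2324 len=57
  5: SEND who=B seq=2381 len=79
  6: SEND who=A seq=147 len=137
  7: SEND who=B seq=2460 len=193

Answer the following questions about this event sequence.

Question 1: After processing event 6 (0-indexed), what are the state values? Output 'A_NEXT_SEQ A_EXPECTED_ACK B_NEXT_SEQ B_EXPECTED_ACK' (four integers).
After event 0: A_seq=147 A_ack=2000 B_seq=2000 B_ack=147
After event 1: A_seq=147 A_ack=2100 B_seq=2100 B_ack=147
After event 2: A_seq=147 A_ack=2100 B_seq=2239 B_ack=147
After event 3: A_seq=147 A_ack=2100 B_seq=2324 B_ack=147
After event 4: A_seq=147 A_ack=2100 B_seq=2381 B_ack=147
After event 5: A_seq=147 A_ack=2100 B_seq=2460 B_ack=147
After event 6: A_seq=284 A_ack=2100 B_seq=2460 B_ack=284

284 2100 2460 284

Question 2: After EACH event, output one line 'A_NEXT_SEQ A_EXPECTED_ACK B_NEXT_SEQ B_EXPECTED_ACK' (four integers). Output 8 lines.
147 2000 2000 147
147 2100 2100 147
147 2100 2239 147
147 2100 2324 147
147 2100 2381 147
147 2100 2460 147
284 2100 2460 284
284 2100 2653 284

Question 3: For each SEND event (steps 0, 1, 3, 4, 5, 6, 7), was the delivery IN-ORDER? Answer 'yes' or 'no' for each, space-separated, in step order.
Step 0: SEND seq=0 -> in-order
Step 1: SEND seq=2000 -> in-order
Step 3: SEND seq=2239 -> out-of-order
Step 4: SEND seq=2324 -> out-of-order
Step 5: SEND seq=2381 -> out-of-order
Step 6: SEND seq=147 -> in-order
Step 7: SEND seq=2460 -> out-of-order

Answer: yes yes no no no yes no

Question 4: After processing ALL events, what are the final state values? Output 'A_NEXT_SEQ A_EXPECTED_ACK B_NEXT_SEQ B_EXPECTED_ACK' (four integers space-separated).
After event 0: A_seq=147 A_ack=2000 B_seq=2000 B_ack=147
After event 1: A_seq=147 A_ack=2100 B_seq=2100 B_ack=147
After event 2: A_seq=147 A_ack=2100 B_seq=2239 B_ack=147
After event 3: A_seq=147 A_ack=2100 B_seq=2324 B_ack=147
After event 4: A_seq=147 A_ack=2100 B_seq=2381 B_ack=147
After event 5: A_seq=147 A_ack=2100 B_seq=2460 B_ack=147
After event 6: A_seq=284 A_ack=2100 B_seq=2460 B_ack=284
After event 7: A_seq=284 A_ack=2100 B_seq=2653 B_ack=284

Answer: 284 2100 2653 284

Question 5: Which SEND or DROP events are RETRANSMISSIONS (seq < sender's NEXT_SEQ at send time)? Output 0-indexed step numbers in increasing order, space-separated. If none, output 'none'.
Step 0: SEND seq=0 -> fresh
Step 1: SEND seq=2000 -> fresh
Step 2: DROP seq=2100 -> fresh
Step 3: SEND seq=2239 -> fresh
Step 4: SEND seq=2324 -> fresh
Step 5: SEND seq=2381 -> fresh
Step 6: SEND seq=147 -> fresh
Step 7: SEND seq=2460 -> fresh

Answer: none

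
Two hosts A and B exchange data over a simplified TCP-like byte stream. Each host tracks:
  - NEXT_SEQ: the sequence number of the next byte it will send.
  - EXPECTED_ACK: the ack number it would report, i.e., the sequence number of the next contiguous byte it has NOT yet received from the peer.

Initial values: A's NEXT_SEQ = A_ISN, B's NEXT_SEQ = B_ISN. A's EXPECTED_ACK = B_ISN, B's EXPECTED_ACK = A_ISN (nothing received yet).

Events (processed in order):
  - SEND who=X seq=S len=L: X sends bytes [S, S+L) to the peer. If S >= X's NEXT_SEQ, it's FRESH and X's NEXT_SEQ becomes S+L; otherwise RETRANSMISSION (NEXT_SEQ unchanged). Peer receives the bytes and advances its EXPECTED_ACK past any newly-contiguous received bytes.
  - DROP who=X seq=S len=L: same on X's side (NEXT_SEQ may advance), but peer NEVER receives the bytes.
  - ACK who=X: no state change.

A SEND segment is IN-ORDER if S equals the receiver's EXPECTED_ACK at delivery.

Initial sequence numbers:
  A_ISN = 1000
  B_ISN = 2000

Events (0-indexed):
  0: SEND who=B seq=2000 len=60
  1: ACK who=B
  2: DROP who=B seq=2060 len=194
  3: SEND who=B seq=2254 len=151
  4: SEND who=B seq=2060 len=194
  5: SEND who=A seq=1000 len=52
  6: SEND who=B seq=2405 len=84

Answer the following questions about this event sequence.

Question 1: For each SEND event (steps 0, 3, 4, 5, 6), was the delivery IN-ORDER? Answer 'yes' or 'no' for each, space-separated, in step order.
Answer: yes no yes yes yes

Derivation:
Step 0: SEND seq=2000 -> in-order
Step 3: SEND seq=2254 -> out-of-order
Step 4: SEND seq=2060 -> in-order
Step 5: SEND seq=1000 -> in-order
Step 6: SEND seq=2405 -> in-order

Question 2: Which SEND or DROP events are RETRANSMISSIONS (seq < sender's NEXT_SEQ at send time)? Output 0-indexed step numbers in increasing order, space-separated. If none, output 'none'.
Step 0: SEND seq=2000 -> fresh
Step 2: DROP seq=2060 -> fresh
Step 3: SEND seq=2254 -> fresh
Step 4: SEND seq=2060 -> retransmit
Step 5: SEND seq=1000 -> fresh
Step 6: SEND seq=2405 -> fresh

Answer: 4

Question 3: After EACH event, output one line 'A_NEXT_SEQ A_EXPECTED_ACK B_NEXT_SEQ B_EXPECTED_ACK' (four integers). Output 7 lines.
1000 2060 2060 1000
1000 2060 2060 1000
1000 2060 2254 1000
1000 2060 2405 1000
1000 2405 2405 1000
1052 2405 2405 1052
1052 2489 2489 1052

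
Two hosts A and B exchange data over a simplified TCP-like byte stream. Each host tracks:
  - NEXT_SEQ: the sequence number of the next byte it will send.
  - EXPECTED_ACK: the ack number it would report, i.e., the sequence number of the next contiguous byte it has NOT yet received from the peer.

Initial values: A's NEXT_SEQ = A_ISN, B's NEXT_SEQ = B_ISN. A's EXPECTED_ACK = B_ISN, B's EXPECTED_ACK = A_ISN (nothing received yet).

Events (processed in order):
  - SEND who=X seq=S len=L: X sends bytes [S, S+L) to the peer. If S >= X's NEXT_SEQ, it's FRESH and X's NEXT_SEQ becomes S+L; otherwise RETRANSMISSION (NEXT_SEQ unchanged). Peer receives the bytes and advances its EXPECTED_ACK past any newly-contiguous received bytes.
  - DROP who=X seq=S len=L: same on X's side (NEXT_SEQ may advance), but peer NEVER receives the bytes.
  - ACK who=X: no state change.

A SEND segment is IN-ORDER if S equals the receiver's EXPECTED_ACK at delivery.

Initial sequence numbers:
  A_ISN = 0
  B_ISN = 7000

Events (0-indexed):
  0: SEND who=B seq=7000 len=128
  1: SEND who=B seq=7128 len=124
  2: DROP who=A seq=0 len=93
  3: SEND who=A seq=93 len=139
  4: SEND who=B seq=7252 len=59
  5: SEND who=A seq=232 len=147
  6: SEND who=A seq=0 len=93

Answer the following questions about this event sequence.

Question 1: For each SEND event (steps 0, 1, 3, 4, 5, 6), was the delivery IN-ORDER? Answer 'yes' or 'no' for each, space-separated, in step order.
Answer: yes yes no yes no yes

Derivation:
Step 0: SEND seq=7000 -> in-order
Step 1: SEND seq=7128 -> in-order
Step 3: SEND seq=93 -> out-of-order
Step 4: SEND seq=7252 -> in-order
Step 5: SEND seq=232 -> out-of-order
Step 6: SEND seq=0 -> in-order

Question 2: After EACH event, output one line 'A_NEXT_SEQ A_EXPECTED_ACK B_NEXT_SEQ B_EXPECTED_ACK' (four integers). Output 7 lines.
0 7128 7128 0
0 7252 7252 0
93 7252 7252 0
232 7252 7252 0
232 7311 7311 0
379 7311 7311 0
379 7311 7311 379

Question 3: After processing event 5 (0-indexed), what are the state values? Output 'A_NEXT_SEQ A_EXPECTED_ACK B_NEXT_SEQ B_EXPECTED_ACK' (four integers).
After event 0: A_seq=0 A_ack=7128 B_seq=7128 B_ack=0
After event 1: A_seq=0 A_ack=7252 B_seq=7252 B_ack=0
After event 2: A_seq=93 A_ack=7252 B_seq=7252 B_ack=0
After event 3: A_seq=232 A_ack=7252 B_seq=7252 B_ack=0
After event 4: A_seq=232 A_ack=7311 B_seq=7311 B_ack=0
After event 5: A_seq=379 A_ack=7311 B_seq=7311 B_ack=0

379 7311 7311 0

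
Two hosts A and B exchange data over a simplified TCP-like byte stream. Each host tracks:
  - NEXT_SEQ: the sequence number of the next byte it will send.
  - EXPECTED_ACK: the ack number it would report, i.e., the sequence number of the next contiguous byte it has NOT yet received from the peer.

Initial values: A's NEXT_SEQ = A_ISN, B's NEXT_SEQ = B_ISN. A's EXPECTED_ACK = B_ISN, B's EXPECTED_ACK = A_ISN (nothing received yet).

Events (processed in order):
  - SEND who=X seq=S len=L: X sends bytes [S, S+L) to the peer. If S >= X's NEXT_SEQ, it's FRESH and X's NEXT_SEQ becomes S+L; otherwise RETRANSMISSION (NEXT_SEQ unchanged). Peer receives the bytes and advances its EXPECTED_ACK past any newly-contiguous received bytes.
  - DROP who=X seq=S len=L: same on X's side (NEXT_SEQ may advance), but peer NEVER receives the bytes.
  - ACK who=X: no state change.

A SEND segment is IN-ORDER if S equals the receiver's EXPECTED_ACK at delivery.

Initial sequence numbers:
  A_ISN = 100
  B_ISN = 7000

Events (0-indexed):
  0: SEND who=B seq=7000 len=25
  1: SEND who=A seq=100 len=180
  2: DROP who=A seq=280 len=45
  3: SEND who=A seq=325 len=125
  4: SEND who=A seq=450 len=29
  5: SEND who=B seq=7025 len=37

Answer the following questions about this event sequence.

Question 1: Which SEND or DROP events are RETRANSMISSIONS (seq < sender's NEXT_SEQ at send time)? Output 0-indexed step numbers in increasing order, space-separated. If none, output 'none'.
Step 0: SEND seq=7000 -> fresh
Step 1: SEND seq=100 -> fresh
Step 2: DROP seq=280 -> fresh
Step 3: SEND seq=325 -> fresh
Step 4: SEND seq=450 -> fresh
Step 5: SEND seq=7025 -> fresh

Answer: none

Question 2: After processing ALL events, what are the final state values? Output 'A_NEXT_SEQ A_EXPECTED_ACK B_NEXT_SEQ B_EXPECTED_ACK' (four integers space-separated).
Answer: 479 7062 7062 280

Derivation:
After event 0: A_seq=100 A_ack=7025 B_seq=7025 B_ack=100
After event 1: A_seq=280 A_ack=7025 B_seq=7025 B_ack=280
After event 2: A_seq=325 A_ack=7025 B_seq=7025 B_ack=280
After event 3: A_seq=450 A_ack=7025 B_seq=7025 B_ack=280
After event 4: A_seq=479 A_ack=7025 B_seq=7025 B_ack=280
After event 5: A_seq=479 A_ack=7062 B_seq=7062 B_ack=280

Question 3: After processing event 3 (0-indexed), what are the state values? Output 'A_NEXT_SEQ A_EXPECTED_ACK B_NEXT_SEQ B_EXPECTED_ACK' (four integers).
After event 0: A_seq=100 A_ack=7025 B_seq=7025 B_ack=100
After event 1: A_seq=280 A_ack=7025 B_seq=7025 B_ack=280
After event 2: A_seq=325 A_ack=7025 B_seq=7025 B_ack=280
After event 3: A_seq=450 A_ack=7025 B_seq=7025 B_ack=280

450 7025 7025 280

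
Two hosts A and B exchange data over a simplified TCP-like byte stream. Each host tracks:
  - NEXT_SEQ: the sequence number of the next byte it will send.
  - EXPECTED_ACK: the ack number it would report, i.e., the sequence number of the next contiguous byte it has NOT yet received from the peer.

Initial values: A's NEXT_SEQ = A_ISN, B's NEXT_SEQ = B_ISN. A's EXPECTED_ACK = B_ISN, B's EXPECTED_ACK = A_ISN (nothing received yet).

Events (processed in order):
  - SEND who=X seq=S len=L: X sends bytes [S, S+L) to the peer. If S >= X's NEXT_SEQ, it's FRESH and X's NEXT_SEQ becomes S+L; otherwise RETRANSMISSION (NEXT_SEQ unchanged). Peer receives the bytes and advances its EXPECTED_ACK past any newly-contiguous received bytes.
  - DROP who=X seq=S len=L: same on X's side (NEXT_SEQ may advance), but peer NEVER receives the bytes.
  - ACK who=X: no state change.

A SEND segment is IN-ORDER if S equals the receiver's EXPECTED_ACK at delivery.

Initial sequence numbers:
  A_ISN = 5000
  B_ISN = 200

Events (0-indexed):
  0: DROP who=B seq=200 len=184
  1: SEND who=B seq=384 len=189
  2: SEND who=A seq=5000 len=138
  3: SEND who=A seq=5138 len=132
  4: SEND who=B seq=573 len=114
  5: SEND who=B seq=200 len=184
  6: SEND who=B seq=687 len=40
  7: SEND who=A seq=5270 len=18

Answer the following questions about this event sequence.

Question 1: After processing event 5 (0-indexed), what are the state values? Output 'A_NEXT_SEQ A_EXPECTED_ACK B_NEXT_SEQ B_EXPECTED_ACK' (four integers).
After event 0: A_seq=5000 A_ack=200 B_seq=384 B_ack=5000
After event 1: A_seq=5000 A_ack=200 B_seq=573 B_ack=5000
After event 2: A_seq=5138 A_ack=200 B_seq=573 B_ack=5138
After event 3: A_seq=5270 A_ack=200 B_seq=573 B_ack=5270
After event 4: A_seq=5270 A_ack=200 B_seq=687 B_ack=5270
After event 5: A_seq=5270 A_ack=687 B_seq=687 B_ack=5270

5270 687 687 5270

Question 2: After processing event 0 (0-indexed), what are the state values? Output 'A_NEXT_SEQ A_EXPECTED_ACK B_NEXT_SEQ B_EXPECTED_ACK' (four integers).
After event 0: A_seq=5000 A_ack=200 B_seq=384 B_ack=5000

5000 200 384 5000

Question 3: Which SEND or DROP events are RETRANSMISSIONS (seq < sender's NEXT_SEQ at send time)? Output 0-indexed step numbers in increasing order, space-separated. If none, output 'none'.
Step 0: DROP seq=200 -> fresh
Step 1: SEND seq=384 -> fresh
Step 2: SEND seq=5000 -> fresh
Step 3: SEND seq=5138 -> fresh
Step 4: SEND seq=573 -> fresh
Step 5: SEND seq=200 -> retransmit
Step 6: SEND seq=687 -> fresh
Step 7: SEND seq=5270 -> fresh

Answer: 5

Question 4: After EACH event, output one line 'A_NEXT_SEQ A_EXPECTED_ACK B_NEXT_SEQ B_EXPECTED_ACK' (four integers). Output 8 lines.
5000 200 384 5000
5000 200 573 5000
5138 200 573 5138
5270 200 573 5270
5270 200 687 5270
5270 687 687 5270
5270 727 727 5270
5288 727 727 5288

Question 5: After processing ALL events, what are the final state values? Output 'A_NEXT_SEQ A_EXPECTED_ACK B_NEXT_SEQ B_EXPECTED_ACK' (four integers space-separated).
After event 0: A_seq=5000 A_ack=200 B_seq=384 B_ack=5000
After event 1: A_seq=5000 A_ack=200 B_seq=573 B_ack=5000
After event 2: A_seq=5138 A_ack=200 B_seq=573 B_ack=5138
After event 3: A_seq=5270 A_ack=200 B_seq=573 B_ack=5270
After event 4: A_seq=5270 A_ack=200 B_seq=687 B_ack=5270
After event 5: A_seq=5270 A_ack=687 B_seq=687 B_ack=5270
After event 6: A_seq=5270 A_ack=727 B_seq=727 B_ack=5270
After event 7: A_seq=5288 A_ack=727 B_seq=727 B_ack=5288

Answer: 5288 727 727 5288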